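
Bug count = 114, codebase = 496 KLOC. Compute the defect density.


Defect density = defects / KLOC
Defect density = 114 / 496
Defect density = 0.23 defects/KLOC

0.23 defects/KLOC


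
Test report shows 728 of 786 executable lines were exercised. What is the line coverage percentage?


Coverage = covered / total * 100
Coverage = 728 / 786 * 100
Coverage = 92.62%

92.62%


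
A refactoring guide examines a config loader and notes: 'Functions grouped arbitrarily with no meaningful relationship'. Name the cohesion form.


Reasoning: Worst: random grouping
Type: Coincidental cohesion

Coincidental cohesion


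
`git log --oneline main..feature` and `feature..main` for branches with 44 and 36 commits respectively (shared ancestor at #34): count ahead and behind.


Common ancestor: commit #34
feature commits after divergence: 44 - 34 = 10
main commits after divergence: 36 - 34 = 2
feature is 10 commits ahead of main
main is 2 commits ahead of feature

feature ahead: 10, main ahead: 2


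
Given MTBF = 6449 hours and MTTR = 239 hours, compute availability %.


Availability = MTBF / (MTBF + MTTR)
Availability = 6449 / (6449 + 239)
Availability = 6449 / 6688
Availability = 96.4264%

96.4264%


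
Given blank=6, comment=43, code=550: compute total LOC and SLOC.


Total LOC = blank + comment + code
Total LOC = 6 + 43 + 550 = 599
SLOC (source only) = code = 550

Total LOC: 599, SLOC: 550


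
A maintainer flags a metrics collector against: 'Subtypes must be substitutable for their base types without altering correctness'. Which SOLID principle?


This describes the Liskov Substitution Principle (LSP)

Liskov Substitution Principle (LSP)


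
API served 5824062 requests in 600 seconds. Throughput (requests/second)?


Formula: throughput = requests / seconds
throughput = 5824062 / 600
throughput = 9706.77 requests/second

9706.77 requests/second


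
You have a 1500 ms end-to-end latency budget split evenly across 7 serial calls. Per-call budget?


Formula: per_stage = total_budget / stages
per_stage = 1500 / 7
per_stage = 214.29 ms

214.29 ms


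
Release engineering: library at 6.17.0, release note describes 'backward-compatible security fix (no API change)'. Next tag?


Current: 6.17.0
Change category: 'backward-compatible security fix (no API change)' → patch bump
SemVer rule: patch bump → increment PATCH (MAJOR and MINOR unchanged)
New: 6.17.1

6.17.1


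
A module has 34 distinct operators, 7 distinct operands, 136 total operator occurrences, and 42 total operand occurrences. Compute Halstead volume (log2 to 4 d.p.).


Formula: V = N * log2(η), where N = N1 + N2 and η = η1 + η2
η = 34 + 7 = 41
N = 136 + 42 = 178
log2(41) ≈ 5.3576
V = 178 * 5.3576 = 953.65

953.65


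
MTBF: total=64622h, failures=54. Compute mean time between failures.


Formula: MTBF = Total operating time / Number of failures
MTBF = 64622 / 54
MTBF = 1196.7 hours

1196.7 hours


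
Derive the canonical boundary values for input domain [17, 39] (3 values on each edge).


Range: [17, 39]
Boundaries: just below min, min, min+1, max-1, max, just above max
Values: [16, 17, 18, 38, 39, 40]

[16, 17, 18, 38, 39, 40]


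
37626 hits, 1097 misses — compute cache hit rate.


Formula: hit rate = hits / (hits + misses) * 100
hit rate = 37626 / (37626 + 1097) * 100
hit rate = 37626 / 38723 * 100
hit rate = 97.17%

97.17%


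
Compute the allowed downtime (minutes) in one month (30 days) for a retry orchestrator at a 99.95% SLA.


Formula: allowed downtime = period * (100 - SLA) / 100
Period (month (30 days)) = 43200 minutes
Unavailability fraction = (100 - 99.95) / 100
Allowed downtime = 43200 * (100 - 99.95) / 100
Allowed downtime = 21.6 minutes

21.6 minutes


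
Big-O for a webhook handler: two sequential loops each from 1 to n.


Reasoning: sequential dominates: O(n) + O(n) = O(n)
Complexity: O(n)

O(n)


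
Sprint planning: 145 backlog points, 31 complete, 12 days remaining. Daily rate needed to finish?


Formula: Required rate = Remaining points / Days left
Remaining = 145 - 31 = 114 points
Required rate = 114 / 12 = 9.5 points/day

9.5 points/day


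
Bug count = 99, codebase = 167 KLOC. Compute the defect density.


Defect density = defects / KLOC
Defect density = 99 / 167
Defect density = 0.593 defects/KLOC

0.593 defects/KLOC


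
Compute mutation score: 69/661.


Mutation score = killed / total * 100
Mutation score = 69 / 661 * 100
Mutation score = 10.44%

10.44%


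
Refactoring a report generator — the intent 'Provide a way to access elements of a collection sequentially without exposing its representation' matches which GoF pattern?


This matches the Iterator pattern

Iterator


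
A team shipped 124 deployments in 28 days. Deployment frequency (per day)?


Formula: deployments per day = releases / days
= 124 / 28
= 4.429 deploys/day
(equivalently, 31.0 deploys/week)

4.429 deploys/day


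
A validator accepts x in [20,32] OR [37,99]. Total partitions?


Valid ranges: [20,32] and [37,99]
Class 1: x < 20 — invalid
Class 2: 20 ≤ x ≤ 32 — valid
Class 3: 32 < x < 37 — invalid (gap between ranges)
Class 4: 37 ≤ x ≤ 99 — valid
Class 5: x > 99 — invalid
Total equivalence classes: 5

5 equivalence classes


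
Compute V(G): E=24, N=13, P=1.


Formula: V(G) = E - N + 2P
V(G) = 24 - 13 + 2*1
V(G) = 11 + 2
V(G) = 13

13


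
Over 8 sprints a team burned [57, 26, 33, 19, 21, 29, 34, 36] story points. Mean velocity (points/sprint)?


Formula: Avg velocity = Total points / Number of sprints
Points: [57, 26, 33, 19, 21, 29, 34, 36]
Sum = 57 + 26 + 33 + 19 + 21 + 29 + 34 + 36 = 255
Avg velocity = 255 / 8 = 31.88 points/sprint

31.88 points/sprint


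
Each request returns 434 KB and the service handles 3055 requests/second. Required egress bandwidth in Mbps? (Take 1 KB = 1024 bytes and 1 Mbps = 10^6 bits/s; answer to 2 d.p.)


Formula: Mbps = payload_bytes * RPS * 8 / 1e6
Payload per request = 434 KB = 434 * 1024 = 444416 bytes
Total bytes/sec = 444416 * 3055 = 1357690880
Total bits/sec = 1357690880 * 8 = 10861527040
Mbps = 10861527040 / 1e6 = 10861.53

10861.53 Mbps


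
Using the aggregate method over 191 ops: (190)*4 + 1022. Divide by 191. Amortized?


Formula: Amortized cost = Total cost / Operations
Total cost = (190 * 4) + (1 * 1022)
Total cost = 760 + 1022 = 1782
Amortized = 1782 / 191 = 9.3298

9.3298


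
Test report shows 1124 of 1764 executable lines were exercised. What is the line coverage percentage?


Coverage = covered / total * 100
Coverage = 1124 / 1764 * 100
Coverage = 63.72%

63.72%


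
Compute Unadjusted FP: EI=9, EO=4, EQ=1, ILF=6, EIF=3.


UFP = EI*4 + EO*5 + EQ*4 + ILF*10 + EIF*7
UFP = 9*4 + 4*5 + 1*4 + 6*10 + 3*7
UFP = 36 + 20 + 4 + 60 + 21
UFP = 141

141


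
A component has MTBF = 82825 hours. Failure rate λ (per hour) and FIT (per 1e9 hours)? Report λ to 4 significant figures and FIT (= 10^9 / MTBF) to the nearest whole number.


Formula: λ = 1 / MTBF; FIT = λ × 1e9 = 1e9 / MTBF
λ = 1 / 82825 ≈ 1.207e-05 failures/hour
FIT = 1e9 / 82825 ≈ 12074 failures per 1e9 hours (nearest whole number)

λ = 1.207e-05 /h, FIT = 12074


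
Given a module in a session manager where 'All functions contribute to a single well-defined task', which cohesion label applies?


Reasoning: Best: single purpose
Type: Functional cohesion

Functional cohesion


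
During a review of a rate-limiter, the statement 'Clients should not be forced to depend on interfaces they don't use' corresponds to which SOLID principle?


This describes the Interface Segregation Principle (ISP)

Interface Segregation Principle (ISP)


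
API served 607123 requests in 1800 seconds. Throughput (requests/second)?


Formula: throughput = requests / seconds
throughput = 607123 / 1800
throughput = 337.29 requests/second

337.29 requests/second


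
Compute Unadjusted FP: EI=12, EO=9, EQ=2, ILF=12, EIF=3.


UFP = EI*4 + EO*5 + EQ*4 + ILF*10 + EIF*7
UFP = 12*4 + 9*5 + 2*4 + 12*10 + 3*7
UFP = 48 + 45 + 8 + 120 + 21
UFP = 242

242


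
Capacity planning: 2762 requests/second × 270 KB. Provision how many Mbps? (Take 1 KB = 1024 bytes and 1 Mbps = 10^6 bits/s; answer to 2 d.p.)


Formula: Mbps = payload_bytes * RPS * 8 / 1e6
Payload per request = 270 KB = 270 * 1024 = 276480 bytes
Total bytes/sec = 276480 * 2762 = 763637760
Total bits/sec = 763637760 * 8 = 6109102080
Mbps = 6109102080 / 1e6 = 6109.1

6109.1 Mbps


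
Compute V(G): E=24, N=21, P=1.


Formula: V(G) = E - N + 2P
V(G) = 24 - 21 + 2*1
V(G) = 3 + 2
V(G) = 5

5


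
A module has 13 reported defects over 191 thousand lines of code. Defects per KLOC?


Defect density = defects / KLOC
Defect density = 13 / 191
Defect density = 0.068 defects/KLOC

0.068 defects/KLOC


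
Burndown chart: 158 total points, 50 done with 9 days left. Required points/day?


Formula: Required rate = Remaining points / Days left
Remaining = 158 - 50 = 108 points
Required rate = 108 / 9 = 12.0 points/day

12.0 points/day


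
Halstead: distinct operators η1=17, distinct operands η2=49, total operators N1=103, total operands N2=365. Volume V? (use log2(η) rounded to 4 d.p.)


Formula: V = N * log2(η), where N = N1 + N2 and η = η1 + η2
η = 17 + 49 = 66
N = 103 + 365 = 468
log2(66) ≈ 6.0444
V = 468 * 6.0444 = 2828.78

2828.78


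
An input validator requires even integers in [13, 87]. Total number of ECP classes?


Constraint: even integers in [13, 87]
Class 1: x < 13 — out-of-range invalid
Class 2: x in [13,87] but odd — wrong type invalid
Class 3: x in [13,87] and even — valid
Class 4: x > 87 — out-of-range invalid
Total equivalence classes: 4

4 equivalence classes


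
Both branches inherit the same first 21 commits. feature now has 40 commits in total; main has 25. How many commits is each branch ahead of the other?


Common ancestor: commit #21
feature commits after divergence: 40 - 21 = 19
main commits after divergence: 25 - 21 = 4
feature is 19 commits ahead of main
main is 4 commits ahead of feature

feature ahead: 19, main ahead: 4


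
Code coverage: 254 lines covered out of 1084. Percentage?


Coverage = covered / total * 100
Coverage = 254 / 1084 * 100
Coverage = 23.43%

23.43%


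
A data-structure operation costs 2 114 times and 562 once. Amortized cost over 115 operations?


Formula: Amortized cost = Total cost / Operations
Total cost = (114 * 2) + (1 * 562)
Total cost = 228 + 562 = 790
Amortized = 790 / 115 = 6.8696

6.8696


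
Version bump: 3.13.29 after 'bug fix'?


Current: 3.13.29
Change category: 'bug fix' → patch bump
SemVer rule: patch bump → increment PATCH (MAJOR and MINOR unchanged)
New: 3.13.30

3.13.30


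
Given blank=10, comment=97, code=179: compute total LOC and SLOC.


Total LOC = blank + comment + code
Total LOC = 10 + 97 + 179 = 286
SLOC (source only) = code = 179

Total LOC: 286, SLOC: 179


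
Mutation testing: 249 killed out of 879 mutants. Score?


Mutation score = killed / total * 100
Mutation score = 249 / 879 * 100
Mutation score = 28.33%

28.33%


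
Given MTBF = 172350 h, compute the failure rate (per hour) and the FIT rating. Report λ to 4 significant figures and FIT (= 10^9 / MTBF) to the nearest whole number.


Formula: λ = 1 / MTBF; FIT = λ × 1e9 = 1e9 / MTBF
λ = 1 / 172350 ≈ 5.802e-06 failures/hour
FIT = 1e9 / 172350 ≈ 5802 failures per 1e9 hours (nearest whole number)

λ = 5.802e-06 /h, FIT = 5802


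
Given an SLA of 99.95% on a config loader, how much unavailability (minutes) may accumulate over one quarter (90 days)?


Formula: allowed downtime = period * (100 - SLA) / 100
Period (quarter (90 days)) = 129600 minutes
Unavailability fraction = (100 - 99.95) / 100
Allowed downtime = 129600 * (100 - 99.95) / 100
Allowed downtime = 64.8 minutes

64.8 minutes


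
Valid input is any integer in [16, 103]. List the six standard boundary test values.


Range: [16, 103]
Boundaries: just below min, min, min+1, max-1, max, just above max
Values: [15, 16, 17, 102, 103, 104]

[15, 16, 17, 102, 103, 104]


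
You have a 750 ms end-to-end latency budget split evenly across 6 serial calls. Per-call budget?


Formula: per_stage = total_budget / stages
per_stage = 750 / 6
per_stage = 125.0 ms

125.0 ms


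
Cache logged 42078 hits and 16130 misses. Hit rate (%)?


Formula: hit rate = hits / (hits + misses) * 100
hit rate = 42078 / (42078 + 16130) * 100
hit rate = 42078 / 58208 * 100
hit rate = 72.29%

72.29%


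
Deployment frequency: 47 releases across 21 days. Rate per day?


Formula: deployments per day = releases / days
= 47 / 21
= 2.238 deploys/day
(equivalently, 15.67 deploys/week)

2.238 deploys/day


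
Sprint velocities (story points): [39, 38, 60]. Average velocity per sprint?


Formula: Avg velocity = Total points / Number of sprints
Points: [39, 38, 60]
Sum = 39 + 38 + 60 = 137
Avg velocity = 137 / 3 = 45.67 points/sprint

45.67 points/sprint


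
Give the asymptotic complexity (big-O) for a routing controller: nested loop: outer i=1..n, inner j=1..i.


Reasoning: triangle: n(n+1)/2 ~ n^2/2
Complexity: O(n^2)

O(n^2)


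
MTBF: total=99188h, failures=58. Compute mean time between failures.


Formula: MTBF = Total operating time / Number of failures
MTBF = 99188 / 58
MTBF = 1710.14 hours

1710.14 hours


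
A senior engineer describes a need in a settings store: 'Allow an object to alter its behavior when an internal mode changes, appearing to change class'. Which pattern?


This matches the State pattern

State


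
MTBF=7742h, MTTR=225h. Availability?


Availability = MTBF / (MTBF + MTTR)
Availability = 7742 / (7742 + 225)
Availability = 7742 / 7967
Availability = 97.1759%

97.1759%


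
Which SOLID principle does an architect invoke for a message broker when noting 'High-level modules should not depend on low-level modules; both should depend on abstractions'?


This describes the Dependency Inversion Principle (DIP)

Dependency Inversion Principle (DIP)


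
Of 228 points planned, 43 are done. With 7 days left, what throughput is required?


Formula: Required rate = Remaining points / Days left
Remaining = 228 - 43 = 185 points
Required rate = 185 / 7 = 26.43 points/day

26.43 points/day


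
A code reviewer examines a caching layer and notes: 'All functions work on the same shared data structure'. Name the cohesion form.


Reasoning: Functions share data
Type: Communicational cohesion

Communicational cohesion


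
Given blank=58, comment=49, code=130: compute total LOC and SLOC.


Total LOC = blank + comment + code
Total LOC = 58 + 49 + 130 = 237
SLOC (source only) = code = 130

Total LOC: 237, SLOC: 130


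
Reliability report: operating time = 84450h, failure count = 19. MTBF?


Formula: MTBF = Total operating time / Number of failures
MTBF = 84450 / 19
MTBF = 4444.74 hours

4444.74 hours


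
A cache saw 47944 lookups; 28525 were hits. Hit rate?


Formula: hit rate = hits / (hits + misses) * 100
hit rate = 28525 / (28525 + 19419) * 100
hit rate = 28525 / 47944 * 100
hit rate = 59.5%

59.5%


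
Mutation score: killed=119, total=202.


Mutation score = killed / total * 100
Mutation score = 119 / 202 * 100
Mutation score = 58.91%

58.91%


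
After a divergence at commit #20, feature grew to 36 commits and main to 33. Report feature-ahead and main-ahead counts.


Common ancestor: commit #20
feature commits after divergence: 36 - 20 = 16
main commits after divergence: 33 - 20 = 13
feature is 16 commits ahead of main
main is 13 commits ahead of feature

feature ahead: 16, main ahead: 13


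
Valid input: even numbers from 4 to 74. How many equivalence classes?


Constraint: even integers in [4, 74]
Class 1: x < 4 — out-of-range invalid
Class 2: x in [4,74] but odd — wrong type invalid
Class 3: x in [4,74] and even — valid
Class 4: x > 74 — out-of-range invalid
Total equivalence classes: 4

4 equivalence classes


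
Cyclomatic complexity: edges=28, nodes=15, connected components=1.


Formula: V(G) = E - N + 2P
V(G) = 28 - 15 + 2*1
V(G) = 13 + 2
V(G) = 15

15


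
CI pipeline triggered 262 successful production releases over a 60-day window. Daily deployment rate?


Formula: deployments per day = releases / days
= 262 / 60
= 4.367 deploys/day
(equivalently, 30.57 deploys/week)

4.367 deploys/day


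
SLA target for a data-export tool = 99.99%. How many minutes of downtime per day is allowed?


Formula: allowed downtime = period * (100 - SLA) / 100
Period (day) = 1440 minutes
Unavailability fraction = (100 - 99.99) / 100
Allowed downtime = 1440 * (100 - 99.99) / 100
Allowed downtime = 0.144 minutes

0.144 minutes


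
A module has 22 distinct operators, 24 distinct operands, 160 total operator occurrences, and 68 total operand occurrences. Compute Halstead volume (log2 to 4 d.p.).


Formula: V = N * log2(η), where N = N1 + N2 and η = η1 + η2
η = 22 + 24 = 46
N = 160 + 68 = 228
log2(46) ≈ 5.5236
V = 228 * 5.5236 = 1259.38

1259.38


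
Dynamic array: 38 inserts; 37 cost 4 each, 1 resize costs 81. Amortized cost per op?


Formula: Amortized cost = Total cost / Operations
Total cost = (37 * 4) + (1 * 81)
Total cost = 148 + 81 = 229
Amortized = 229 / 38 = 6.0263

6.0263


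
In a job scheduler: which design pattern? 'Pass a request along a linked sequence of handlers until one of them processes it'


This matches the Chain of Responsibility pattern

Chain of Responsibility


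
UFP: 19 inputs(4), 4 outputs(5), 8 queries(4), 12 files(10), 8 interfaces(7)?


UFP = EI*4 + EO*5 + EQ*4 + ILF*10 + EIF*7
UFP = 19*4 + 4*5 + 8*4 + 12*10 + 8*7
UFP = 76 + 20 + 32 + 120 + 56
UFP = 304

304


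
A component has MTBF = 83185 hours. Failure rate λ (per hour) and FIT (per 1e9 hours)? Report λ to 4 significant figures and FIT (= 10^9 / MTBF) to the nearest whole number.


Formula: λ = 1 / MTBF; FIT = λ × 1e9 = 1e9 / MTBF
λ = 1 / 83185 ≈ 1.202e-05 failures/hour
FIT = 1e9 / 83185 ≈ 12021 failures per 1e9 hours (nearest whole number)

λ = 1.202e-05 /h, FIT = 12021


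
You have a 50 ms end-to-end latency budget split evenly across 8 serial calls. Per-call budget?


Formula: per_stage = total_budget / stages
per_stage = 50 / 8
per_stage = 6.25 ms

6.25 ms


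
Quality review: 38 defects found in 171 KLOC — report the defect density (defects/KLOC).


Defect density = defects / KLOC
Defect density = 38 / 171
Defect density = 0.222 defects/KLOC

0.222 defects/KLOC


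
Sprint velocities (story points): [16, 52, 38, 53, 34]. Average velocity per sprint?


Formula: Avg velocity = Total points / Number of sprints
Points: [16, 52, 38, 53, 34]
Sum = 16 + 52 + 38 + 53 + 34 = 193
Avg velocity = 193 / 5 = 38.6 points/sprint

38.6 points/sprint


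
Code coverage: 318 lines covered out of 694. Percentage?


Coverage = covered / total * 100
Coverage = 318 / 694 * 100
Coverage = 45.82%

45.82%


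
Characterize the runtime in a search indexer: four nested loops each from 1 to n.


Reasoning: four levels of nesting
Complexity: O(n^4)

O(n^4)


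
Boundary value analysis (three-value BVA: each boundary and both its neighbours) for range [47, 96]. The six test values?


Range: [47, 96]
Boundaries: just below min, min, min+1, max-1, max, just above max
Values: [46, 47, 48, 95, 96, 97]

[46, 47, 48, 95, 96, 97]


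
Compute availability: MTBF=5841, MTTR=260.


Availability = MTBF / (MTBF + MTTR)
Availability = 5841 / (5841 + 260)
Availability = 5841 / 6101
Availability = 95.7384%

95.7384%


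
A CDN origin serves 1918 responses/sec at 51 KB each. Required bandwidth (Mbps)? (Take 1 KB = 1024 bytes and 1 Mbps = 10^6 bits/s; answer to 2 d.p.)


Formula: Mbps = payload_bytes * RPS * 8 / 1e6
Payload per request = 51 KB = 51 * 1024 = 52224 bytes
Total bytes/sec = 52224 * 1918 = 100165632
Total bits/sec = 100165632 * 8 = 801325056
Mbps = 801325056 / 1e6 = 801.33

801.33 Mbps


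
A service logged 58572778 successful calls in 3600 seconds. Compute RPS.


Formula: throughput = requests / seconds
throughput = 58572778 / 3600
throughput = 16270.22 requests/second

16270.22 requests/second


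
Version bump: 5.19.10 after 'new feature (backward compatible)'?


Current: 5.19.10
Change category: 'new feature (backward compatible)' → minor bump
SemVer rule: minor bump → increment MINOR, reset PATCH to 0 (MAJOR unchanged)
New: 5.20.0

5.20.0


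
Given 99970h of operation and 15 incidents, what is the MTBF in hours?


Formula: MTBF = Total operating time / Number of failures
MTBF = 99970 / 15
MTBF = 6664.67 hours

6664.67 hours


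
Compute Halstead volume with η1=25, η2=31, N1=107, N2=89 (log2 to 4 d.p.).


Formula: V = N * log2(η), where N = N1 + N2 and η = η1 + η2
η = 25 + 31 = 56
N = 107 + 89 = 196
log2(56) ≈ 5.8074
V = 196 * 5.8074 = 1138.25

1138.25


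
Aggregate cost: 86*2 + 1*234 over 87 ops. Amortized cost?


Formula: Amortized cost = Total cost / Operations
Total cost = (86 * 2) + (1 * 234)
Total cost = 172 + 234 = 406
Amortized = 406 / 87 = 4.6667

4.6667


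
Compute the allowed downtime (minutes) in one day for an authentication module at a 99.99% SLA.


Formula: allowed downtime = period * (100 - SLA) / 100
Period (day) = 1440 minutes
Unavailability fraction = (100 - 99.99) / 100
Allowed downtime = 1440 * (100 - 99.99) / 100
Allowed downtime = 0.144 minutes

0.144 minutes


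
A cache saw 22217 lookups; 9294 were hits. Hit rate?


Formula: hit rate = hits / (hits + misses) * 100
hit rate = 9294 / (9294 + 12923) * 100
hit rate = 9294 / 22217 * 100
hit rate = 41.83%

41.83%


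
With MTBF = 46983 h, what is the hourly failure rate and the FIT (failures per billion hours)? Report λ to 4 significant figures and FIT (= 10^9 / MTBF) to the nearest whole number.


Formula: λ = 1 / MTBF; FIT = λ × 1e9 = 1e9 / MTBF
λ = 1 / 46983 ≈ 2.128e-05 failures/hour
FIT = 1e9 / 46983 ≈ 21284 failures per 1e9 hours (nearest whole number)

λ = 2.128e-05 /h, FIT = 21284


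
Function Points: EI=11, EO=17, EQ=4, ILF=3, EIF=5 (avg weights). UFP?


UFP = EI*4 + EO*5 + EQ*4 + ILF*10 + EIF*7
UFP = 11*4 + 17*5 + 4*4 + 3*10 + 5*7
UFP = 44 + 85 + 16 + 30 + 35
UFP = 210

210


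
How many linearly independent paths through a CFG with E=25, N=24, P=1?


Formula: V(G) = E - N + 2P
V(G) = 25 - 24 + 2*1
V(G) = 1 + 2
V(G) = 3

3


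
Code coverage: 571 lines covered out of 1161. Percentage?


Coverage = covered / total * 100
Coverage = 571 / 1161 * 100
Coverage = 49.18%

49.18%


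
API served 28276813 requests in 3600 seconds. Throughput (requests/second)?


Formula: throughput = requests / seconds
throughput = 28276813 / 3600
throughput = 7854.67 requests/second

7854.67 requests/second


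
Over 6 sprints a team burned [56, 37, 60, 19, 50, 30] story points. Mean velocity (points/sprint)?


Formula: Avg velocity = Total points / Number of sprints
Points: [56, 37, 60, 19, 50, 30]
Sum = 56 + 37 + 60 + 19 + 50 + 30 = 252
Avg velocity = 252 / 6 = 42.0 points/sprint

42.0 points/sprint


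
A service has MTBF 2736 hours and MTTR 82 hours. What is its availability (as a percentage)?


Availability = MTBF / (MTBF + MTTR)
Availability = 2736 / (2736 + 82)
Availability = 2736 / 2818
Availability = 97.0901%

97.0901%


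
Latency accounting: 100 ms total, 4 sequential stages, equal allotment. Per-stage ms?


Formula: per_stage = total_budget / stages
per_stage = 100 / 4
per_stage = 25.0 ms

25.0 ms


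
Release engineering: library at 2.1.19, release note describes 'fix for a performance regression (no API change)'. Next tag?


Current: 2.1.19
Change category: 'fix for a performance regression (no API change)' → patch bump
SemVer rule: patch bump → increment PATCH (MAJOR and MINOR unchanged)
New: 2.1.20

2.1.20


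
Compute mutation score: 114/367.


Mutation score = killed / total * 100
Mutation score = 114 / 367 * 100
Mutation score = 31.06%

31.06%


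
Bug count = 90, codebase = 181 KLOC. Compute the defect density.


Defect density = defects / KLOC
Defect density = 90 / 181
Defect density = 0.497 defects/KLOC

0.497 defects/KLOC


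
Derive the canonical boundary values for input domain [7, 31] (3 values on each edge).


Range: [7, 31]
Boundaries: just below min, min, min+1, max-1, max, just above max
Values: [6, 7, 8, 30, 31, 32]

[6, 7, 8, 30, 31, 32]


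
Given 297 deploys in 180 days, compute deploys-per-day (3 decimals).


Formula: deployments per day = releases / days
= 297 / 180
= 1.65 deploys/day
(equivalently, 11.55 deploys/week)

1.65 deploys/day


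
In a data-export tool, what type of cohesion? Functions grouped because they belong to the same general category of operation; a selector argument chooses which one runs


Reasoning: Grouped by category of activity, not by data or sequence
Type: Logical cohesion

Logical cohesion


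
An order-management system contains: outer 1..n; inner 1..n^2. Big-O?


Reasoning: n times n^2
Complexity: O(n^3)

O(n^3)


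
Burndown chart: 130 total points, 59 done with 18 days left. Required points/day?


Formula: Required rate = Remaining points / Days left
Remaining = 130 - 59 = 71 points
Required rate = 71 / 18 = 3.94 points/day

3.94 points/day


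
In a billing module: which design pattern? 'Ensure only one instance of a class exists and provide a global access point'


This matches the Singleton pattern

Singleton


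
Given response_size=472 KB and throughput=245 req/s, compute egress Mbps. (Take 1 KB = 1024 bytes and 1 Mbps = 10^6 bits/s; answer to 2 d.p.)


Formula: Mbps = payload_bytes * RPS * 8 / 1e6
Payload per request = 472 KB = 472 * 1024 = 483328 bytes
Total bytes/sec = 483328 * 245 = 118415360
Total bits/sec = 118415360 * 8 = 947322880
Mbps = 947322880 / 1e6 = 947.32

947.32 Mbps


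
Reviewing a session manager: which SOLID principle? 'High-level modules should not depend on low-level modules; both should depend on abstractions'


This describes the Dependency Inversion Principle (DIP)

Dependency Inversion Principle (DIP)


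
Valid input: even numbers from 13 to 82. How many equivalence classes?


Constraint: even integers in [13, 82]
Class 1: x < 13 — out-of-range invalid
Class 2: x in [13,82] but odd — wrong type invalid
Class 3: x in [13,82] and even — valid
Class 4: x > 82 — out-of-range invalid
Total equivalence classes: 4

4 equivalence classes


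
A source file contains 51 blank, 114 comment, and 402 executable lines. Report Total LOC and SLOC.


Total LOC = blank + comment + code
Total LOC = 51 + 114 + 402 = 567
SLOC (source only) = code = 402

Total LOC: 567, SLOC: 402


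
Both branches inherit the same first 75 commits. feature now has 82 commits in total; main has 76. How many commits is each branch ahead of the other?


Common ancestor: commit #75
feature commits after divergence: 82 - 75 = 7
main commits after divergence: 76 - 75 = 1
feature is 7 commits ahead of main
main is 1 commits ahead of feature

feature ahead: 7, main ahead: 1


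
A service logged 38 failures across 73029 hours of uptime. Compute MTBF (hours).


Formula: MTBF = Total operating time / Number of failures
MTBF = 73029 / 38
MTBF = 1921.82 hours

1921.82 hours


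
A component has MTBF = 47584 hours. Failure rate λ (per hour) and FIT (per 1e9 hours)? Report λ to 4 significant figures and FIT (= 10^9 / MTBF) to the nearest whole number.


Formula: λ = 1 / MTBF; FIT = λ × 1e9 = 1e9 / MTBF
λ = 1 / 47584 ≈ 2.102e-05 failures/hour
FIT = 1e9 / 47584 ≈ 21015 failures per 1e9 hours (nearest whole number)

λ = 2.102e-05 /h, FIT = 21015


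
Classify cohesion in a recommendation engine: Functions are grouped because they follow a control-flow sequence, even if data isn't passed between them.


Reasoning: Grouped by order of execution within a routine, not by data flow
Type: Procedural cohesion

Procedural cohesion


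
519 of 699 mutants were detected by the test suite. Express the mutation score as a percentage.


Mutation score = killed / total * 100
Mutation score = 519 / 699 * 100
Mutation score = 74.25%

74.25%


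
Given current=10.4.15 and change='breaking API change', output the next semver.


Current: 10.4.15
Change category: 'breaking API change' → major bump
SemVer rule: major bump → increment MAJOR, reset MINOR and PATCH to 0
New: 11.0.0

11.0.0


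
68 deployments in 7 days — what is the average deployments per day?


Formula: deployments per day = releases / days
= 68 / 7
= 9.714 deploys/day
(equivalently, 68.0 deploys/week)

9.714 deploys/day


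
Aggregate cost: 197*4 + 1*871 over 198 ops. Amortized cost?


Formula: Amortized cost = Total cost / Operations
Total cost = (197 * 4) + (1 * 871)
Total cost = 788 + 871 = 1659
Amortized = 1659 / 198 = 8.3788

8.3788


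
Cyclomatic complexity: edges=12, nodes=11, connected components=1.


Formula: V(G) = E - N + 2P
V(G) = 12 - 11 + 2*1
V(G) = 1 + 2
V(G) = 3

3


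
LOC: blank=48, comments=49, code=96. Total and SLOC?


Total LOC = blank + comment + code
Total LOC = 48 + 49 + 96 = 193
SLOC (source only) = code = 96

Total LOC: 193, SLOC: 96


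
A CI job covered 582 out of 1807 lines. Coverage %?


Coverage = covered / total * 100
Coverage = 582 / 1807 * 100
Coverage = 32.21%

32.21%


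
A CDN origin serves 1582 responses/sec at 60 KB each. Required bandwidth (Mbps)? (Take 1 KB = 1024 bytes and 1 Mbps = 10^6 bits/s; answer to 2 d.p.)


Formula: Mbps = payload_bytes * RPS * 8 / 1e6
Payload per request = 60 KB = 60 * 1024 = 61440 bytes
Total bytes/sec = 61440 * 1582 = 97198080
Total bits/sec = 97198080 * 8 = 777584640
Mbps = 777584640 / 1e6 = 777.58

777.58 Mbps


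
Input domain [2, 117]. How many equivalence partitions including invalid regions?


Valid range: [2, 117]
Class 1: x < 2 — invalid
Class 2: 2 ≤ x ≤ 117 — valid
Class 3: x > 117 — invalid
Total equivalence classes: 3

3 equivalence classes


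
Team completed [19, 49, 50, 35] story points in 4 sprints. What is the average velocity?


Formula: Avg velocity = Total points / Number of sprints
Points: [19, 49, 50, 35]
Sum = 19 + 49 + 50 + 35 = 153
Avg velocity = 153 / 4 = 38.25 points/sprint

38.25 points/sprint


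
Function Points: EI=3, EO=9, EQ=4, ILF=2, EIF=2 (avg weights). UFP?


UFP = EI*4 + EO*5 + EQ*4 + ILF*10 + EIF*7
UFP = 3*4 + 9*5 + 4*4 + 2*10 + 2*7
UFP = 12 + 45 + 16 + 20 + 14
UFP = 107

107


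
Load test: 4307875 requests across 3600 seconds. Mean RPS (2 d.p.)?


Formula: throughput = requests / seconds
throughput = 4307875 / 3600
throughput = 1196.63 requests/second

1196.63 requests/second


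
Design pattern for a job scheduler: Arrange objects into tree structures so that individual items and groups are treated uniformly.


This matches the Composite pattern

Composite


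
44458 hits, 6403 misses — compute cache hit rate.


Formula: hit rate = hits / (hits + misses) * 100
hit rate = 44458 / (44458 + 6403) * 100
hit rate = 44458 / 50861 * 100
hit rate = 87.41%

87.41%


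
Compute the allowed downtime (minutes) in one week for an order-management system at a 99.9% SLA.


Formula: allowed downtime = period * (100 - SLA) / 100
Period (week) = 10080 minutes
Unavailability fraction = (100 - 99.9) / 100
Allowed downtime = 10080 * (100 - 99.9) / 100
Allowed downtime = 10.08 minutes

10.08 minutes


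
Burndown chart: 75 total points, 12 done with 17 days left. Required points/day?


Formula: Required rate = Remaining points / Days left
Remaining = 75 - 12 = 63 points
Required rate = 63 / 17 = 3.71 points/day

3.71 points/day


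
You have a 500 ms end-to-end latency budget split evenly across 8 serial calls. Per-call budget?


Formula: per_stage = total_budget / stages
per_stage = 500 / 8
per_stage = 62.5 ms

62.5 ms


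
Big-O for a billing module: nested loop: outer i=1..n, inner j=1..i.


Reasoning: triangle: n(n+1)/2 ~ n^2/2
Complexity: O(n^2)

O(n^2)


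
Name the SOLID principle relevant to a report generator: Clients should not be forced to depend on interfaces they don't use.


This describes the Interface Segregation Principle (ISP)

Interface Segregation Principle (ISP)


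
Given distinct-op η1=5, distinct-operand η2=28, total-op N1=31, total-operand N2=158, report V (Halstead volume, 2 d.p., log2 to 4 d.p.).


Formula: V = N * log2(η), where N = N1 + N2 and η = η1 + η2
η = 5 + 28 = 33
N = 31 + 158 = 189
log2(33) ≈ 5.0444
V = 189 * 5.0444 = 953.39

953.39


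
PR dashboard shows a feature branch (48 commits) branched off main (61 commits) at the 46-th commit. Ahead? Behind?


Common ancestor: commit #46
feature commits after divergence: 48 - 46 = 2
main commits after divergence: 61 - 46 = 15
feature is 2 commits ahead of main
main is 15 commits ahead of feature

feature ahead: 2, main ahead: 15


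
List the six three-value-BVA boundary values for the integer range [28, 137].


Range: [28, 137]
Boundaries: just below min, min, min+1, max-1, max, just above max
Values: [27, 28, 29, 136, 137, 138]

[27, 28, 29, 136, 137, 138]


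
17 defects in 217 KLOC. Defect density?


Defect density = defects / KLOC
Defect density = 17 / 217
Defect density = 0.078 defects/KLOC

0.078 defects/KLOC


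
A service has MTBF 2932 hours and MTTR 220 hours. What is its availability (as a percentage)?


Availability = MTBF / (MTBF + MTTR)
Availability = 2932 / (2932 + 220)
Availability = 2932 / 3152
Availability = 93.0203%

93.0203%


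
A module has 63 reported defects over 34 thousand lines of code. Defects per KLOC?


Defect density = defects / KLOC
Defect density = 63 / 34
Defect density = 1.853 defects/KLOC

1.853 defects/KLOC


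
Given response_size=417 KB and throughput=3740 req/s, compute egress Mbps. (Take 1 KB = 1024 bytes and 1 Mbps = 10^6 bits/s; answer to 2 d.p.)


Formula: Mbps = payload_bytes * RPS * 8 / 1e6
Payload per request = 417 KB = 417 * 1024 = 427008 bytes
Total bytes/sec = 427008 * 3740 = 1597009920
Total bits/sec = 1597009920 * 8 = 12776079360
Mbps = 12776079360 / 1e6 = 12776.08

12776.08 Mbps


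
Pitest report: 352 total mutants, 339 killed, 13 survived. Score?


Mutation score = killed / total * 100
Mutation score = 339 / 352 * 100
Mutation score = 96.31%

96.31%


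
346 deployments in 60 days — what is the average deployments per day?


Formula: deployments per day = releases / days
= 346 / 60
= 5.767 deploys/day
(equivalently, 40.37 deploys/week)

5.767 deploys/day


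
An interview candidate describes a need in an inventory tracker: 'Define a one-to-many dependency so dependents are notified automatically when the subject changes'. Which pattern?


This matches the Observer pattern

Observer


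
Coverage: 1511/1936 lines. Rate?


Coverage = covered / total * 100
Coverage = 1511 / 1936 * 100
Coverage = 78.05%

78.05%


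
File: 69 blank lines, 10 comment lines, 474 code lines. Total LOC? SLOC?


Total LOC = blank + comment + code
Total LOC = 69 + 10 + 474 = 553
SLOC (source only) = code = 474

Total LOC: 553, SLOC: 474


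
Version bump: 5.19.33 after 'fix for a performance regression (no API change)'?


Current: 5.19.33
Change category: 'fix for a performance regression (no API change)' → patch bump
SemVer rule: patch bump → increment PATCH (MAJOR and MINOR unchanged)
New: 5.19.34

5.19.34


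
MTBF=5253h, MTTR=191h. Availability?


Availability = MTBF / (MTBF + MTTR)
Availability = 5253 / (5253 + 191)
Availability = 5253 / 5444
Availability = 96.4916%

96.4916%


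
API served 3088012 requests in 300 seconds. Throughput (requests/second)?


Formula: throughput = requests / seconds
throughput = 3088012 / 300
throughput = 10293.37 requests/second

10293.37 requests/second


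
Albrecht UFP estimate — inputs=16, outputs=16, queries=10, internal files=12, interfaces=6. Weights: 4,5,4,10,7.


UFP = EI*4 + EO*5 + EQ*4 + ILF*10 + EIF*7
UFP = 16*4 + 16*5 + 10*4 + 12*10 + 6*7
UFP = 64 + 80 + 40 + 120 + 42
UFP = 346

346


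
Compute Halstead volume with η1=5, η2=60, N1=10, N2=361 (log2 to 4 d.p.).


Formula: V = N * log2(η), where N = N1 + N2 and η = η1 + η2
η = 5 + 60 = 65
N = 10 + 361 = 371
log2(65) ≈ 6.0224
V = 371 * 6.0224 = 2234.31

2234.31


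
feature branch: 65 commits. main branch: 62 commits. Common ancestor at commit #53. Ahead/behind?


Common ancestor: commit #53
feature commits after divergence: 65 - 53 = 12
main commits after divergence: 62 - 53 = 9
feature is 12 commits ahead of main
main is 9 commits ahead of feature

feature ahead: 12, main ahead: 9


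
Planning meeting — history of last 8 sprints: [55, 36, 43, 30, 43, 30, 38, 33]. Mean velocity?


Formula: Avg velocity = Total points / Number of sprints
Points: [55, 36, 43, 30, 43, 30, 38, 33]
Sum = 55 + 36 + 43 + 30 + 43 + 30 + 38 + 33 = 308
Avg velocity = 308 / 8 = 38.5 points/sprint

38.5 points/sprint


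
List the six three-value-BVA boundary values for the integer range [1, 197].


Range: [1, 197]
Boundaries: just below min, min, min+1, max-1, max, just above max
Values: [0, 1, 2, 196, 197, 198]

[0, 1, 2, 196, 197, 198]


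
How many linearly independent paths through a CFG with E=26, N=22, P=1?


Formula: V(G) = E - N + 2P
V(G) = 26 - 22 + 2*1
V(G) = 4 + 2
V(G) = 6

6


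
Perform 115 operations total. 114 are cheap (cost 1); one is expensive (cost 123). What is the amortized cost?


Formula: Amortized cost = Total cost / Operations
Total cost = (114 * 1) + (1 * 123)
Total cost = 114 + 123 = 237
Amortized = 237 / 115 = 2.0609

2.0609


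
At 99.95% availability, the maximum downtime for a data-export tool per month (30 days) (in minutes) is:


Formula: allowed downtime = period * (100 - SLA) / 100
Period (month (30 days)) = 43200 minutes
Unavailability fraction = (100 - 99.95) / 100
Allowed downtime = 43200 * (100 - 99.95) / 100
Allowed downtime = 21.6 minutes

21.6 minutes


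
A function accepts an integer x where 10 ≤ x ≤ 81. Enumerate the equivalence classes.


Valid range: [10, 81]
Class 1: x < 10 — invalid
Class 2: 10 ≤ x ≤ 81 — valid
Class 3: x > 81 — invalid
Total equivalence classes: 3

3 equivalence classes


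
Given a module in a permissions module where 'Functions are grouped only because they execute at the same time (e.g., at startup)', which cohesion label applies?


Reasoning: Related by timing only
Type: Temporal cohesion

Temporal cohesion


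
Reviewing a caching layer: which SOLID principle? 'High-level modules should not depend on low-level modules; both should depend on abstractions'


This describes the Dependency Inversion Principle (DIP)

Dependency Inversion Principle (DIP)


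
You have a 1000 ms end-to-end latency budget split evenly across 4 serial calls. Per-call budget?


Formula: per_stage = total_budget / stages
per_stage = 1000 / 4
per_stage = 250.0 ms

250.0 ms


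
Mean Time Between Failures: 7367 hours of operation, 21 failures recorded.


Formula: MTBF = Total operating time / Number of failures
MTBF = 7367 / 21
MTBF = 350.81 hours

350.81 hours


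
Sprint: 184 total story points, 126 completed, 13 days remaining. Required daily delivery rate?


Formula: Required rate = Remaining points / Days left
Remaining = 184 - 126 = 58 points
Required rate = 58 / 13 = 4.46 points/day

4.46 points/day


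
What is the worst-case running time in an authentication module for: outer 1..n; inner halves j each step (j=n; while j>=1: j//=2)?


Reasoning: n times log n
Complexity: O(n log n)

O(n log n)
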